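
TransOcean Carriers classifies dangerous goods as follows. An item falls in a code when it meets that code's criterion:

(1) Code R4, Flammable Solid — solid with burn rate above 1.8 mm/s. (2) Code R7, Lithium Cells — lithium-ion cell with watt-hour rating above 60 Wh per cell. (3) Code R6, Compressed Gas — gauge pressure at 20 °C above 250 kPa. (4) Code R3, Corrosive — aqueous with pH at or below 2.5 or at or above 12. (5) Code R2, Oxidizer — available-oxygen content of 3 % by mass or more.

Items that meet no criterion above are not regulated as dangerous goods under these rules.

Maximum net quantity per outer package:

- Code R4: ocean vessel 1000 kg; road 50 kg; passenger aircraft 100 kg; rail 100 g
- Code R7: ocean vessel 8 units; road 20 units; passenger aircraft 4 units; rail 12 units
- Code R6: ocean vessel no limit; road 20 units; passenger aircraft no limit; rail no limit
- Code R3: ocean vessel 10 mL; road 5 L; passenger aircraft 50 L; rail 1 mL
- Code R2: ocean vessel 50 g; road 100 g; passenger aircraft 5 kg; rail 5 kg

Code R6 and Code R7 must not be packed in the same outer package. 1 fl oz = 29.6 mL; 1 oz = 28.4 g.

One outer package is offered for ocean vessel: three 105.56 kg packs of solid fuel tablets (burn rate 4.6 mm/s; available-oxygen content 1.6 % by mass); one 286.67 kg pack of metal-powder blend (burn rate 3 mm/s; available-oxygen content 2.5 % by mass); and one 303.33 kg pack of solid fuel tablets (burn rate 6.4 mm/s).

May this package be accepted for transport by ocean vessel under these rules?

Yes

With burn rate 4.6 mm/s (> 1.8 mm/s), the solid fuel tablets fall in Code R4.
Burn rate 3 mm/s meets the Code R4 criterion (Flammable Solid), so the metal-powder blend is Code R4.
With burn rate 6.4 mm/s (> 1.8 mm/s), the solid fuel tablets fall in Code R4.
Total Code R4: (three 105.56 kg packs = 316.68 kg) + 286.67 kg + 303.33 kg = 906.68 kg.
906.68 kg ≤ 1000 kg (ocean vessel limit, Code R4) — within limit.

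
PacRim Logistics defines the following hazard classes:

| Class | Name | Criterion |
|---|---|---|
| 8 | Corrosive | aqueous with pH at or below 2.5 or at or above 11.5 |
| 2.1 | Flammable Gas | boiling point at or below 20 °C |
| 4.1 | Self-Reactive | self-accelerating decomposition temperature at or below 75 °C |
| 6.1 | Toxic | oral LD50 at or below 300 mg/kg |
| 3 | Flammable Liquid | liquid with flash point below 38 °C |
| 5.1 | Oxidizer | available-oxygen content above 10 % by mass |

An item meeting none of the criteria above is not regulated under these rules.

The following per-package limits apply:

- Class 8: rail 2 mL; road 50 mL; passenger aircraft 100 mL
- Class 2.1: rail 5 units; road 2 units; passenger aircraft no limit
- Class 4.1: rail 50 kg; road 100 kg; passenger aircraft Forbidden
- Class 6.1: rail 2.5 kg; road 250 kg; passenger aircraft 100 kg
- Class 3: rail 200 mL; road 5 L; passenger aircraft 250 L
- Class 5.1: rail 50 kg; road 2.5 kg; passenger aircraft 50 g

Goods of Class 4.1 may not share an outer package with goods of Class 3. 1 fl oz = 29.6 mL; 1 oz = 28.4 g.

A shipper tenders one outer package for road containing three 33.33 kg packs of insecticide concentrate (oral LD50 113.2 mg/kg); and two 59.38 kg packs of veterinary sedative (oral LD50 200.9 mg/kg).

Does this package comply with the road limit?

With oral LD50 113.2 mg/kg (≤ 300 mg/kg), the insecticide concentrate falls in Class 6.1.
With oral LD50 200.9 mg/kg (≤ 300 mg/kg), the veterinary sedative falls in Class 6.1.
Total Class 6.1: (three 33.33 kg packs = 99.99 kg) + (two 59.38 kg packs = 118.76 kg) = 218.75 kg.
218.75 kg ≤ 250 kg (road limit, Class 6.1) — within limit.

Yes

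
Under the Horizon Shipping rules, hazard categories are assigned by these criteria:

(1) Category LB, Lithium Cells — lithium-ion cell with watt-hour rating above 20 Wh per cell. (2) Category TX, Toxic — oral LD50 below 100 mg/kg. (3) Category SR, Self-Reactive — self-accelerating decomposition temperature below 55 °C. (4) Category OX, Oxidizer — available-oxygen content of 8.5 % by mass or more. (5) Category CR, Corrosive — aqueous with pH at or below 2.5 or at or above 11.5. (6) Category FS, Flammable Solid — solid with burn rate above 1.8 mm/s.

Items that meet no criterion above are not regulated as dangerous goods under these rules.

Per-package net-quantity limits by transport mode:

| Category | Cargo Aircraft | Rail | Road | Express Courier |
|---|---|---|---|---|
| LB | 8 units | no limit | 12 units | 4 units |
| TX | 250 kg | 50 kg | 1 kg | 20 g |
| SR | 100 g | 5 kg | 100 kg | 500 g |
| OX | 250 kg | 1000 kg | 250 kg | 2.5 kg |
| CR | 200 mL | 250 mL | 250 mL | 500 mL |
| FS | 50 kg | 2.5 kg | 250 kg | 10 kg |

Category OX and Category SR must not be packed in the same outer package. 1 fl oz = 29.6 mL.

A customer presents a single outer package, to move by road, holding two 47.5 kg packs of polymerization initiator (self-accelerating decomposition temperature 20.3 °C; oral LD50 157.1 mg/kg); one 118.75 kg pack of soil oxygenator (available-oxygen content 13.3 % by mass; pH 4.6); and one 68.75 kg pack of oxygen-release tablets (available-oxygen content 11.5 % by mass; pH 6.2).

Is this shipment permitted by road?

Polymerization initiator: self-accelerating decomposition temperature 20.3 °C < 55 °C → Category SR (Self-Reactive).
Available-oxygen content 13.3 % by mass meets the Category OX criterion (Oxidizer), so the soil oxygenator is Category OX.
Available-oxygen content 11.5 % by mass meets the Category OX criterion (Oxidizer), so the oxygen-release tablets are Category OX.
Total Category OX: 118.75 kg + 68.75 kg = 187.5 kg.
187.5 kg ≤ 250 kg (road limit, Category OX) — within limit.
Category SR quantity: two 47.5 kg packs = 95 kg.
95 kg is within the road limit of 100 kg for Category SR.
Category OX and Category SR may not share an outer package.

No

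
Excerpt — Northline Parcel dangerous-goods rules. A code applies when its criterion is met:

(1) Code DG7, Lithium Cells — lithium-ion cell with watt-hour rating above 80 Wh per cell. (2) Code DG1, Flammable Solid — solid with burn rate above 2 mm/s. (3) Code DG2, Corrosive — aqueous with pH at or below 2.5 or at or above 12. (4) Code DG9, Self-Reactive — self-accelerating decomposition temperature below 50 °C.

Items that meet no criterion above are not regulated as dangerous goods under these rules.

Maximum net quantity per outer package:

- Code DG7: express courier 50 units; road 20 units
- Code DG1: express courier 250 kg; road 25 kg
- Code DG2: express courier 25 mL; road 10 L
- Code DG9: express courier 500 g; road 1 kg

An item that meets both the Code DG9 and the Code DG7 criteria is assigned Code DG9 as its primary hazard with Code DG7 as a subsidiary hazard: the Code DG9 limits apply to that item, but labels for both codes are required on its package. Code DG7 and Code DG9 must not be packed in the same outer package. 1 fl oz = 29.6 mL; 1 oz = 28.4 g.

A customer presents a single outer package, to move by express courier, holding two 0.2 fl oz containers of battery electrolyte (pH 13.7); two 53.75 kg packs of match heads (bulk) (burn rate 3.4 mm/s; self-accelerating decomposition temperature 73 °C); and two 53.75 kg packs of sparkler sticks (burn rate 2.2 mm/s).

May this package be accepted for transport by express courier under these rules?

pH 13.7 meets the Code DG2 criterion (Corrosive), so the battery electrolyte is Code DG2.
With burn rate 3.4 mm/s (> 2 mm/s), the match heads (bulk) fall in Code DG1.
Sparkler sticks: burn rate 2.2 mm/s > 2 mm/s → Code DG1 (Flammable Solid).
Total Code DG1: (two 53.75 kg packs = 107.5 kg) + (two 53.75 kg packs = 107.5 kg) = 215 kg.
215 kg is within the express courier limit of 250 kg for Code DG1.
Code DG2 quantity: two 0.2 fl oz containers = 11.84 mL.
That is within the Code DG2 express courier limit of 25 mL.
The segregation rule (Code DG7 with Code DG9) does not apply to Code DG1 with Code DG2.
Every hazard code is within its express courier limit and no segregation rule is violated.

Yes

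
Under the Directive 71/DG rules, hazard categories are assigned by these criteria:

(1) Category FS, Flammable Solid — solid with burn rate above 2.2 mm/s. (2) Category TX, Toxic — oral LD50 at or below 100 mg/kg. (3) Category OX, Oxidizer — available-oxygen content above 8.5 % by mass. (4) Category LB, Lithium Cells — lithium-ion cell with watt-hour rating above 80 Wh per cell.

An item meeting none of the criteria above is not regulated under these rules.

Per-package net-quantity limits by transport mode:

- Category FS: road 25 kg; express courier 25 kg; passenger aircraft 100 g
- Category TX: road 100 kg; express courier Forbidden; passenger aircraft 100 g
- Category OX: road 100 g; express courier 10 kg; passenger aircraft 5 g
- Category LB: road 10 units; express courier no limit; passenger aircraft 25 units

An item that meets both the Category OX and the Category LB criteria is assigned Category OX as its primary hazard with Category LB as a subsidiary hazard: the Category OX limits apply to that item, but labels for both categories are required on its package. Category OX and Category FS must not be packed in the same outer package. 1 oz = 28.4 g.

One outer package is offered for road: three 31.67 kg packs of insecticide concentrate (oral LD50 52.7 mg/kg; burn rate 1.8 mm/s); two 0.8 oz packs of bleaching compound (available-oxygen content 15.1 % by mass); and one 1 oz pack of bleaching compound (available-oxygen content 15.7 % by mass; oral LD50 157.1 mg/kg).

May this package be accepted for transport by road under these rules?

Yes

With oral LD50 52.7 mg/kg (≤ 100 mg/kg), the insecticide concentrate falls in Category TX.
The bleaching compound has available-oxygen content 15.1 % by mass, which is > 8.5 % by mass, so it is Category OX (Oxidizer).
Bleaching compound: available-oxygen content 15.7 % by mass > 8.5 % by mass → Category OX (Oxidizer).
Category OX net quantity: (two 0.8 oz packs = 45.44 g) + (one 1 oz pack = 28.4 g) = 73.84 g.
73.84 g is within the road limit of 100 g for Category OX.
Category TX quantity: three 31.67 kg packs = 95.01 kg.
95.01 kg ≤ 100 kg (road limit, Category TX) — within limit.
The segregation rule (Category OX with Category FS) does not apply to Category OX with Category TX.
Every hazard category is within its road limit and no segregation rule is violated.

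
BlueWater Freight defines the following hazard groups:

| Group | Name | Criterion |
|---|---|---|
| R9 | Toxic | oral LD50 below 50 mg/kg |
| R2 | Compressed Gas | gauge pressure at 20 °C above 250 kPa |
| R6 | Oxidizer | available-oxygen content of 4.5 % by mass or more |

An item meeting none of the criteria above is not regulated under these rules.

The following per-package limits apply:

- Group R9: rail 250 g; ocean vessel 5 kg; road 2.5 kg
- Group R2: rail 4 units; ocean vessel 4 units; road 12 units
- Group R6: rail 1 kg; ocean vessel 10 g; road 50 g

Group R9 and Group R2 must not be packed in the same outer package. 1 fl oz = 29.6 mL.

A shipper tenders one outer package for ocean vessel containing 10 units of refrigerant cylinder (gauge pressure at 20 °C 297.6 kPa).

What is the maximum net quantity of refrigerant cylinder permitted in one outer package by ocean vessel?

With gauge pressure at 20 °C 297.6 kPa (> 250 kPa), the refrigerant cylinder falls in Group R2.
The ocean vessel limit for Group R2 is 4 units.

4 units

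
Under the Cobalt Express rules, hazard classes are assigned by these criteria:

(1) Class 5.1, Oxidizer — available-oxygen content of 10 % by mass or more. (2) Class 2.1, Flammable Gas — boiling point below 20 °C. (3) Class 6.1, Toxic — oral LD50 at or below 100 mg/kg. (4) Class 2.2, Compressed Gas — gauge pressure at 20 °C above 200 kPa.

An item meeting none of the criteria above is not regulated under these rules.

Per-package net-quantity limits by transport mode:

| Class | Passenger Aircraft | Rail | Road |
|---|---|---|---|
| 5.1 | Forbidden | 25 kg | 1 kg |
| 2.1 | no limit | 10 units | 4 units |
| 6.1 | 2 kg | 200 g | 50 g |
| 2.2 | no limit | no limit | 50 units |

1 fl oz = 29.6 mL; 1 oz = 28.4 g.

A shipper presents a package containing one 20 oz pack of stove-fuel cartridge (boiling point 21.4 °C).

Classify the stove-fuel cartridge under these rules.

Not regulated

boiling point 21.4 °C is not below 20 °C, so Class 2.1 does not apply.
No criterion is met, so the item is not regulated.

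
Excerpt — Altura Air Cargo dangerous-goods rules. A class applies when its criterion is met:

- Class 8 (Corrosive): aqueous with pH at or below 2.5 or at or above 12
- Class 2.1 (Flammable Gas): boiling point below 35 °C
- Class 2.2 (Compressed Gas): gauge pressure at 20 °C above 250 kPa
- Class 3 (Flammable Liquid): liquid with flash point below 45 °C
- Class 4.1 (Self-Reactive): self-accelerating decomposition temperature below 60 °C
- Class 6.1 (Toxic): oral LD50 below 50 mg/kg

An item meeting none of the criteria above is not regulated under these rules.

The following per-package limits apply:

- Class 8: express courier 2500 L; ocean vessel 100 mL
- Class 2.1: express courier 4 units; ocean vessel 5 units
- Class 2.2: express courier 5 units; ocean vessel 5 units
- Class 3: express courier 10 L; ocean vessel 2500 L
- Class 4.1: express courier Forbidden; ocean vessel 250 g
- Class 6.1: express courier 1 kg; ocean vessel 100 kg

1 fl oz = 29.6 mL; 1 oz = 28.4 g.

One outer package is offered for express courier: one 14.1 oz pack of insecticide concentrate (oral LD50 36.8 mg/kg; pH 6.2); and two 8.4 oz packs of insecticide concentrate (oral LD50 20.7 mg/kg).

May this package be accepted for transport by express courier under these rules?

Oral LD50 36.8 mg/kg meets the Class 6.1 criterion (Toxic), so the insecticide concentrate is Class 6.1.
With oral LD50 20.7 mg/kg (< 50 mg/kg), the insecticide concentrate falls in Class 6.1.
Total Class 6.1: (one 14.1 oz pack = 400.44 g) + (two 8.4 oz packs = 477.12 g) = 877.56 g.
877.56 g ≤ 1 kg (express courier limit, Class 6.1) — within limit.

Yes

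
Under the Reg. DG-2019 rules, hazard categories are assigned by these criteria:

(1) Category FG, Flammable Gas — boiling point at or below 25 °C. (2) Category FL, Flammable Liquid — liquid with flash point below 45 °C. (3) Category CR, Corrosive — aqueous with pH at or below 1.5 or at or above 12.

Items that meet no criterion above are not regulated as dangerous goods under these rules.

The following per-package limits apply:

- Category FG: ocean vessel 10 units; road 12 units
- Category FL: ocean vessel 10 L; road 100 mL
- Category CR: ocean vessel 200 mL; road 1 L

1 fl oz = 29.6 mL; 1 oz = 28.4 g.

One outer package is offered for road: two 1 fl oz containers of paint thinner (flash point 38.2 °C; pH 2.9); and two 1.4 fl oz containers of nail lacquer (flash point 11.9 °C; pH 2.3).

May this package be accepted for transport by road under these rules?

The paint thinner has flash point 38.2 °C, which is < 45 °C, so it is Category FL (Flammable Liquid).
Flash point 11.9 °C meets the Category FL criterion (Flammable Liquid), so the nail lacquer is Category FL.
Total Category FL: (two 1 fl oz containers = 59.2 mL) + (two 1.4 fl oz containers = 82.88 mL) = 142.08 mL.
That exceeds the Category FL road limit of 100 mL.

No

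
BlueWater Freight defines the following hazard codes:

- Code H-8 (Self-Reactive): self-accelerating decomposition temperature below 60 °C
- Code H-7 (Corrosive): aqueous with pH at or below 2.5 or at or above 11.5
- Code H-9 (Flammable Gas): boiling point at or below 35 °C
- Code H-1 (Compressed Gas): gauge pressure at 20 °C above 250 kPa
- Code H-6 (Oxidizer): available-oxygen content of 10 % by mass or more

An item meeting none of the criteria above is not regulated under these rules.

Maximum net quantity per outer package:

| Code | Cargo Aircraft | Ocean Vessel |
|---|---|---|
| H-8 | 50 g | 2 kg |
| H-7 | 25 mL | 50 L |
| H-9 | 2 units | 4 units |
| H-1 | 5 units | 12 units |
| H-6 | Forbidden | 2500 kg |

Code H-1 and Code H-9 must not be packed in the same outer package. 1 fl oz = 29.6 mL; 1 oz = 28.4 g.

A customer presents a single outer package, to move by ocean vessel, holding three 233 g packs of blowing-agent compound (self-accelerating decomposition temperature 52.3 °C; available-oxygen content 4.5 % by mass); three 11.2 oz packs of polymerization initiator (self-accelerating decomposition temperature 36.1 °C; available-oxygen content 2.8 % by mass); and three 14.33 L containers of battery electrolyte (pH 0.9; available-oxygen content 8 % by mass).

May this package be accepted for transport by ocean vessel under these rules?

Yes

The blowing-agent compound has self-accelerating decomposition temperature 52.3 °C, which is < 60 °C, so it is Code H-8 (Self-Reactive).
Polymerization initiator: self-accelerating decomposition temperature 36.1 °C < 60 °C → Code H-8 (Self-Reactive).
The battery electrolyte has pH 0.9, which is ≤ 2.5, so it is Code H-7 (Corrosive).
Total Code H-8: (three 233 g packs = 699 g) + (three 11.2 oz packs = 954.24 g) = 1653.24 g.
1653.24 g ≤ 2 kg (ocean vessel limit, Code H-8) — within limit.
Code H-7 quantity: three 14.33 L containers = 42.99 L.
That is within the Code H-7 ocean vessel limit of 50 L.
The segregation rule (Code H-1 with Code H-9) does not apply to Code H-8 with Code H-7.
Every hazard code is within its ocean vessel limit and no segregation rule is violated.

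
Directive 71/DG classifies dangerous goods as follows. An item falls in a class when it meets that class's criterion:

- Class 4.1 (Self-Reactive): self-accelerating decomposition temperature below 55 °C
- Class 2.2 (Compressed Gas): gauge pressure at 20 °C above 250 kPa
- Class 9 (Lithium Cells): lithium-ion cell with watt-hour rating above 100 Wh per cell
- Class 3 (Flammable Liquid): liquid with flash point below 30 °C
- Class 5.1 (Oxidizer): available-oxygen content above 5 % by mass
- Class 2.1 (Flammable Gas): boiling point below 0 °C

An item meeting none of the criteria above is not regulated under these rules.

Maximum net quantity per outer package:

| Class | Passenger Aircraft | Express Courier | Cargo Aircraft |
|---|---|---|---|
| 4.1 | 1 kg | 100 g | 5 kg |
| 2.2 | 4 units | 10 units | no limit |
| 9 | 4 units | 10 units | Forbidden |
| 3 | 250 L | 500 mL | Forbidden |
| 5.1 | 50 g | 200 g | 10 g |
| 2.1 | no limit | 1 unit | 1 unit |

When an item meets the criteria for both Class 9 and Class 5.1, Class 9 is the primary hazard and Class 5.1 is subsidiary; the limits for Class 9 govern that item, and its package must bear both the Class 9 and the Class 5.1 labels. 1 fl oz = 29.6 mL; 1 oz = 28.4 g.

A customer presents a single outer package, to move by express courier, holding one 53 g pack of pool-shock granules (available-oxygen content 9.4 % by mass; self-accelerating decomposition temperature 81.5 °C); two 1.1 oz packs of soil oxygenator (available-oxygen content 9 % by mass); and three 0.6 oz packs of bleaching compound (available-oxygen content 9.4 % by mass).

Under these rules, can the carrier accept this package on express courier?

Yes

Available-oxygen content 9.4 % by mass meets the Class 5.1 criterion (Oxidizer), so the pool-shock granules are Class 5.1.
With available-oxygen content 9 % by mass (> 5 % by mass), the soil oxygenator falls in Class 5.1.
The bleaching compound has available-oxygen content 9.4 % by mass, which is > 5 % by mass, so it is Class 5.1 (Oxidizer).
Total Class 5.1: 53 g + (two 1.1 oz packs = 62.48 g) + (three 0.6 oz packs = 51.12 g) = 166.6 g.
That is within the Class 5.1 express courier limit of 200 g.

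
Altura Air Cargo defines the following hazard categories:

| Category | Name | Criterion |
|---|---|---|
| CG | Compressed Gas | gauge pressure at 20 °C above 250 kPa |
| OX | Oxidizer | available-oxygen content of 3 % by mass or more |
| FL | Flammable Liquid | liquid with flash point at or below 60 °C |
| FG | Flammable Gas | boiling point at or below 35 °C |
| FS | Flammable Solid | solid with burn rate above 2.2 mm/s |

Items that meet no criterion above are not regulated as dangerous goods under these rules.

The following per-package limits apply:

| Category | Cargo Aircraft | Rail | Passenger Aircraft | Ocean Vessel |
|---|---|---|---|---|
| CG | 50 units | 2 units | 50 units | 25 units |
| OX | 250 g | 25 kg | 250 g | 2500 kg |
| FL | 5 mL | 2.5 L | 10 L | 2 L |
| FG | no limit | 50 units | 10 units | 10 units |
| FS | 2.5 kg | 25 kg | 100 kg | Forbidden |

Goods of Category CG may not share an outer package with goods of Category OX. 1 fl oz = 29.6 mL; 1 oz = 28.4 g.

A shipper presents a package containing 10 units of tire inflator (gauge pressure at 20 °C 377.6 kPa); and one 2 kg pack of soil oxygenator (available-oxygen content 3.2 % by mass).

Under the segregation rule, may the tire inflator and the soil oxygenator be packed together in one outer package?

Tire inflator: gauge pressure at 20 °C 377.6 kPa > 250 kPa → Category CG (Compressed Gas).
Soil oxygenator: available-oxygen content 3.2 % by mass ≥ 3 % by mass → Category OX (Oxidizer).
Category CG and Category OX may not share an outer package.

No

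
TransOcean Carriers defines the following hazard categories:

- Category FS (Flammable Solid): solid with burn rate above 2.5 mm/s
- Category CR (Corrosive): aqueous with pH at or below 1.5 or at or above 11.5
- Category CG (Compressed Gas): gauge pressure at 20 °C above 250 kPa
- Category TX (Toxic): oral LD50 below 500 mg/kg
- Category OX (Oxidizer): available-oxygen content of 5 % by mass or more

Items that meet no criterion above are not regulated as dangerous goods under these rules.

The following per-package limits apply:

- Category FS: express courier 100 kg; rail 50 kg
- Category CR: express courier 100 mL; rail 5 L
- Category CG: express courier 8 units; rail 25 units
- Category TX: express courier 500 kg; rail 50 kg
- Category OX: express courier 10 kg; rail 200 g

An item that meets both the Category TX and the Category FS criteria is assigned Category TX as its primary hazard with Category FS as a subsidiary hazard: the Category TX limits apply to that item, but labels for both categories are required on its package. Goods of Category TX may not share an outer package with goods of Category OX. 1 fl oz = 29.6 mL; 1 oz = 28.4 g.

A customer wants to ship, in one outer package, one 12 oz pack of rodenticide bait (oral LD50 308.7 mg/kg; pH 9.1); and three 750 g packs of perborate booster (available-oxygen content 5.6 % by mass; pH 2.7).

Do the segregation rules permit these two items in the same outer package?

Oral LD50 308.7 mg/kg meets the Category TX criterion (Toxic), so the rodenticide bait is Category TX.
With available-oxygen content 5.6 % by mass (≥ 5 % by mass), the perborate booster falls in Category OX.
Category TX and Category OX may not share an outer package.

No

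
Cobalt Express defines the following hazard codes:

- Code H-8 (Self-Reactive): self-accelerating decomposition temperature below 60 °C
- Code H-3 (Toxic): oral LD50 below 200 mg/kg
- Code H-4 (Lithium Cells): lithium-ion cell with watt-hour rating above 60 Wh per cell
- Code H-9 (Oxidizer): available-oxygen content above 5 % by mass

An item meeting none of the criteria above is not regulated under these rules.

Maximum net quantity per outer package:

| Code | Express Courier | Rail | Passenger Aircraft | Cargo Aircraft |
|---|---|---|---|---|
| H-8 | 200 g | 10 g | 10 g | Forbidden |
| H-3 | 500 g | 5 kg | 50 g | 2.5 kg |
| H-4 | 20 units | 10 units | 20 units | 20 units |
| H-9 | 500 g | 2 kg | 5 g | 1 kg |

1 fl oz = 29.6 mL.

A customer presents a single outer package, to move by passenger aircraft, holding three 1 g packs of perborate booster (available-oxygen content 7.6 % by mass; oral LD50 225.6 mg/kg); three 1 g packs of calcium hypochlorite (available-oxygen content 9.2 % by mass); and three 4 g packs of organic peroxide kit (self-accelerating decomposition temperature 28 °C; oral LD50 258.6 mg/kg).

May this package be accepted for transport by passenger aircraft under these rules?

No

Perborate booster: available-oxygen content 7.6 % by mass > 5 % by mass → Code H-9 (Oxidizer).
With available-oxygen content 9.2 % by mass (> 5 % by mass), the calcium hypochlorite falls in Code H-9.
With self-accelerating decomposition temperature 28 °C (< 60 °C), the organic peroxide kit falls in Code H-8.
Code H-9 net quantity: (three 1 g packs = 3 g) + (three 1 g packs = 3 g) = 6 g.
6 g exceeds the passenger aircraft limit of 5 g for Code H-9.
Code H-8 quantity: three 4 g packs = 12 g.
12 g exceeds the passenger aircraft limit of 10 g for Code H-8.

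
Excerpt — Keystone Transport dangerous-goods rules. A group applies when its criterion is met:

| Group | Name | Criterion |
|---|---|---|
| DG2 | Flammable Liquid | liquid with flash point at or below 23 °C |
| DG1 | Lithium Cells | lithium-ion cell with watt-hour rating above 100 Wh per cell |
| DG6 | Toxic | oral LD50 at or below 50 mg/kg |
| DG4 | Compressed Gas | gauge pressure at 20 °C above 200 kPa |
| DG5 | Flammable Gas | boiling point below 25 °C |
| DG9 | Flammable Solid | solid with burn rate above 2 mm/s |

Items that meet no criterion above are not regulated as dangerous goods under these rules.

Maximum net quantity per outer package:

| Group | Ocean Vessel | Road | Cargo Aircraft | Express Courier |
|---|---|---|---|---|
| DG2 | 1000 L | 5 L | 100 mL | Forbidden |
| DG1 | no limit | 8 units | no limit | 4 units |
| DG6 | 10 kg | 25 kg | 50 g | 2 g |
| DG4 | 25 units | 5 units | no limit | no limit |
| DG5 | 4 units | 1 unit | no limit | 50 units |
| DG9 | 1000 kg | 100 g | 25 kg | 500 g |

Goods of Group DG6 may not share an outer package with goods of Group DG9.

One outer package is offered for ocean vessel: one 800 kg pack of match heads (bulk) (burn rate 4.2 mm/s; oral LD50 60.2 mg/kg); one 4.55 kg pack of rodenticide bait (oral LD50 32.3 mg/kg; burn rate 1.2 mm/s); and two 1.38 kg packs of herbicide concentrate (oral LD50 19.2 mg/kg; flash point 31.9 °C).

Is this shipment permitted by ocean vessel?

Match heads (bulk): burn rate 4.2 mm/s > 2 mm/s → Group DG9 (Flammable Solid).
With oral LD50 32.3 mg/kg (≤ 50 mg/kg), the rodenticide bait falls in Group DG6.
Oral LD50 19.2 mg/kg meets the Group DG6 criterion (Toxic), so the herbicide concentrate is Group DG6.
Total Group DG6: 4.55 kg + (two 1.38 kg packs = 2.76 kg) = 7.31 kg.
That is within the Group DG6 ocean vessel limit of 10 kg.
Group DG9 quantity: 800 kg.
800 kg is within the ocean vessel limit of 1000 kg for Group DG9.
Group DG6 and Group DG9 may not share an outer package.

No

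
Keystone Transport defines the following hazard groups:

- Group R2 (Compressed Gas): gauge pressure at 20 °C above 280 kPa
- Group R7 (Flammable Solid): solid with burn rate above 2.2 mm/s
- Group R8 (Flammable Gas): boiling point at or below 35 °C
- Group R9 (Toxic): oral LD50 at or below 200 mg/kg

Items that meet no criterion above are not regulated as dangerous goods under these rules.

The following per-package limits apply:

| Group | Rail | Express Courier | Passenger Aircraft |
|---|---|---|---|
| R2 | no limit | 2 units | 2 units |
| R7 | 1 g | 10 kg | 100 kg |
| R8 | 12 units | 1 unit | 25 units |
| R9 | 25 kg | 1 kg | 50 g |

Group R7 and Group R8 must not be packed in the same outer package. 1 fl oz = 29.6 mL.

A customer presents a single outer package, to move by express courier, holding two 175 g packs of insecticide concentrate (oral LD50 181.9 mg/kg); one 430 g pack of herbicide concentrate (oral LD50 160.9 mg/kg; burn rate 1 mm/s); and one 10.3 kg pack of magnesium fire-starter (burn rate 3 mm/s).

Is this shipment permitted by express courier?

The insecticide concentrate has oral LD50 181.9 mg/kg, which is ≤ 200 mg/kg, so it is Group R9 (Toxic).
Oral LD50 160.9 mg/kg meets the Group R9 criterion (Toxic), so the herbicide concentrate is Group R9.
Magnesium fire-starter: burn rate 3 mm/s > 2.2 mm/s → Group R7 (Flammable Solid).
Group R7 quantity: 10.3 kg.
10.3 kg exceeds the express courier limit of 10 kg for Group R7.
Total Group R9: (two 175 g packs = 350 g) + 430 g = 780 g.
That is within the Group R9 express courier limit of 1 kg.
The segregation rule (Group R7 with Group R8) does not apply to Group R7 with Group R9.

No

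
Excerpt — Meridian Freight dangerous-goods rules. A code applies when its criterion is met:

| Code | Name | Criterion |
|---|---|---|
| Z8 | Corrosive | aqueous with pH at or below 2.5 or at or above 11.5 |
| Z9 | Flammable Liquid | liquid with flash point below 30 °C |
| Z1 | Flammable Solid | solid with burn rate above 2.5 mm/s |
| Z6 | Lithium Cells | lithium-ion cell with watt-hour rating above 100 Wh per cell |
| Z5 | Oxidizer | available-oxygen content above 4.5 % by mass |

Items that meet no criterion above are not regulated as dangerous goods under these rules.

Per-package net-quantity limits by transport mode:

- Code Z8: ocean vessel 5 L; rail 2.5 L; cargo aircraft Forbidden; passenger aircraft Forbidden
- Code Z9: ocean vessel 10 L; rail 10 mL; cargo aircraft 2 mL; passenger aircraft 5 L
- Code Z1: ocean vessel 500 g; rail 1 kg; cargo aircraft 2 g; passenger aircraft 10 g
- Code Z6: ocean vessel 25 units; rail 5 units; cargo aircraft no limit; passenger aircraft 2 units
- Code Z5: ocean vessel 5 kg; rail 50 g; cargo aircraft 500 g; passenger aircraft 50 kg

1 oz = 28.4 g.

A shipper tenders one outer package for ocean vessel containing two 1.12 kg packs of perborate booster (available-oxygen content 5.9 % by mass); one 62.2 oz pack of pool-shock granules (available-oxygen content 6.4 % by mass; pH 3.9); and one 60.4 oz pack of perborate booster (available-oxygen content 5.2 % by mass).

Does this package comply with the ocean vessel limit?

With available-oxygen content 5.9 % by mass (> 4.5 % by mass), the perborate booster falls in Code Z5.
Pool-shock granules: available-oxygen content 6.4 % by mass > 4.5 % by mass → Code Z5 (Oxidizer).
Available-oxygen content 5.2 % by mass meets the Code Z5 criterion (Oxidizer), so the perborate booster is Code Z5.
Code Z5 net quantity: (two 1.12 kg packs = 2.24 kg) + (one 62.2 oz pack = 1766.48 g) + (one 60.4 oz pack = 1715.36 g) = 5721.84 g.
5721.84 g exceeds the ocean vessel limit of 5 kg for Code Z5.

No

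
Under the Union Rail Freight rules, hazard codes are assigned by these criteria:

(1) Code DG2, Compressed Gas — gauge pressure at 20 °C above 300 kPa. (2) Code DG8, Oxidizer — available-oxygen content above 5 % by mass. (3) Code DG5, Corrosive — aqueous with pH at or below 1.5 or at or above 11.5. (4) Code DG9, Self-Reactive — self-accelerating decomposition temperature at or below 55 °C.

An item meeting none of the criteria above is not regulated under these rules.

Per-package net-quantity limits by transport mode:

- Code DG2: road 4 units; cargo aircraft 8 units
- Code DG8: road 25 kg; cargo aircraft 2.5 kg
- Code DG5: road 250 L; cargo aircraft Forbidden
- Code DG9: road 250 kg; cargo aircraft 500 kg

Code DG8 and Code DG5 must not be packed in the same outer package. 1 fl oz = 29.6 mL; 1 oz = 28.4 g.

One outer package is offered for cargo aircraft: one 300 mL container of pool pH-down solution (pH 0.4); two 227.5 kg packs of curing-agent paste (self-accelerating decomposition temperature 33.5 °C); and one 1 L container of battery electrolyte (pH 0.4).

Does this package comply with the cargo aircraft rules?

With pH 0.4 (≤ 1.5), the pool pH-down solution falls in Code DG5.
Curing-agent paste: self-accelerating decomposition temperature 33.5 °C ≤ 55 °C → Code DG9 (Self-Reactive).
With pH 0.4 (≤ 1.5), the battery electrolyte falls in Code DG5.
Code DG5 net quantity: 300 mL + 1 L = 1.3 L.
Code DG5 is Forbidden by cargo aircraft.
Code DG9 quantity: two 227.5 kg packs = 455 kg.
455 kg is within the cargo aircraft limit of 500 kg for Code DG9.
The segregation rule (Code DG8 with Code DG5) does not apply to Code DG5 with Code DG9.

No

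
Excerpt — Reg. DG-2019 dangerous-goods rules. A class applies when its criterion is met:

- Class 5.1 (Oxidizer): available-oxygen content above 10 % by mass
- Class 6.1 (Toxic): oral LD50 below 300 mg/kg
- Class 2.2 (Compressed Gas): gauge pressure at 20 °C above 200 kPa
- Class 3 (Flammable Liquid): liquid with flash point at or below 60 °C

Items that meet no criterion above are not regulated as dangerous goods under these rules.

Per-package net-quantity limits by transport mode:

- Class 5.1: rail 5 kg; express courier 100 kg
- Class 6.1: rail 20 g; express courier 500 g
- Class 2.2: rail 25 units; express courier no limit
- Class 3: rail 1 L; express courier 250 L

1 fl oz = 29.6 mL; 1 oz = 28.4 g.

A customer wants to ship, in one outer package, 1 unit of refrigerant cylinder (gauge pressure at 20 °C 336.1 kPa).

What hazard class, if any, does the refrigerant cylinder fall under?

Class 2.2

Refrigerant cylinder: gauge pressure at 20 °C 336.1 kPa > 200 kPa → Class 2.2 (Compressed Gas).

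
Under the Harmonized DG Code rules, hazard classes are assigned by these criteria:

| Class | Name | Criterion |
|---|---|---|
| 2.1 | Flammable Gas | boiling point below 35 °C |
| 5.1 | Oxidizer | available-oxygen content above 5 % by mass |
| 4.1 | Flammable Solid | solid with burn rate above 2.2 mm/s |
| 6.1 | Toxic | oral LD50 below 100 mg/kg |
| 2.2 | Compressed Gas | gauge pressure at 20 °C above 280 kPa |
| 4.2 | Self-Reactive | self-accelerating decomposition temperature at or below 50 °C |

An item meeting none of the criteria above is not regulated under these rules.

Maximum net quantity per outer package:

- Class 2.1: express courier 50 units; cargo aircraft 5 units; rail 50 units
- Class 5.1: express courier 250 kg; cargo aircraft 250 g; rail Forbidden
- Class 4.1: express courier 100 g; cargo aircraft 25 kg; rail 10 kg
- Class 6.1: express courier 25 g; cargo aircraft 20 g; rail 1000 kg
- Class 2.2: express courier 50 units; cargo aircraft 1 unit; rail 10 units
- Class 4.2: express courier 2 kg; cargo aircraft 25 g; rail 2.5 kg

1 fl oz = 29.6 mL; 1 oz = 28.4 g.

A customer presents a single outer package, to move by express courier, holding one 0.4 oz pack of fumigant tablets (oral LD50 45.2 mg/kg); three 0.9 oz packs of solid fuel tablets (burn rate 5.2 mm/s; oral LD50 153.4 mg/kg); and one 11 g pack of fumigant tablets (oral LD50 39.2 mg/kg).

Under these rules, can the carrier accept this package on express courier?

With oral LD50 45.2 mg/kg (< 100 mg/kg), the fumigant tablets fall in Class 6.1.
Burn rate 5.2 mm/s meets the Class 4.1 criterion (Flammable Solid), so the solid fuel tablets are Class 4.1.
Oral LD50 39.2 mg/kg meets the Class 6.1 criterion (Toxic), so the fumigant tablets are Class 6.1.
Class 6.1 net quantity: (one 0.4 oz pack = 11.36 g) + 11 g = 22.36 g.
That is within the Class 6.1 express courier limit of 25 g.
Class 4.1 quantity: three 0.9 oz packs = 76.68 g.
76.68 g ≤ 100 g (express courier limit, Class 4.1) — within limit.
Every hazard class is within its express courier limit and no segregation rule is violated.

Yes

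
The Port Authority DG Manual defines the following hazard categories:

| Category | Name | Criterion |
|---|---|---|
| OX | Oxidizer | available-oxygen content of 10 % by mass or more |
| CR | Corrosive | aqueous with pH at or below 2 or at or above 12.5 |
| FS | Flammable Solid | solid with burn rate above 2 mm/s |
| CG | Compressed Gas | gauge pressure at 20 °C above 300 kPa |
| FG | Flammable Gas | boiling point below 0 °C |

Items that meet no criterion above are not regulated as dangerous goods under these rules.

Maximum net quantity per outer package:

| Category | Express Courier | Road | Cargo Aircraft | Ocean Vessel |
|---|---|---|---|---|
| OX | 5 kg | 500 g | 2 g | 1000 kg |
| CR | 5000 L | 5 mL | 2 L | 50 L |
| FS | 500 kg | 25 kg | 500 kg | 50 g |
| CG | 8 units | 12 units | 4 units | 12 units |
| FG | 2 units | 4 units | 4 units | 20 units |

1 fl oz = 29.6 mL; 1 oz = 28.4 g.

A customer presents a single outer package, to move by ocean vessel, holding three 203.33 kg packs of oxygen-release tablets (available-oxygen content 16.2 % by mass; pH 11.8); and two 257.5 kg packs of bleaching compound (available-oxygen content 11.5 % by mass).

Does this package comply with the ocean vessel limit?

No

Available-oxygen content 16.2 % by mass meets the Category OX criterion (Oxidizer), so the oxygen-release tablets are Category OX.
Bleaching compound: available-oxygen content 11.5 % by mass ≥ 10 % by mass → Category OX (Oxidizer).
Total Category OX: (three 203.33 kg packs = 609.99 kg) + (two 257.5 kg packs = 515 kg) = 1124.99 kg.
1124.99 kg > 1000 kg (ocean vessel limit, Category OX) — over the limit.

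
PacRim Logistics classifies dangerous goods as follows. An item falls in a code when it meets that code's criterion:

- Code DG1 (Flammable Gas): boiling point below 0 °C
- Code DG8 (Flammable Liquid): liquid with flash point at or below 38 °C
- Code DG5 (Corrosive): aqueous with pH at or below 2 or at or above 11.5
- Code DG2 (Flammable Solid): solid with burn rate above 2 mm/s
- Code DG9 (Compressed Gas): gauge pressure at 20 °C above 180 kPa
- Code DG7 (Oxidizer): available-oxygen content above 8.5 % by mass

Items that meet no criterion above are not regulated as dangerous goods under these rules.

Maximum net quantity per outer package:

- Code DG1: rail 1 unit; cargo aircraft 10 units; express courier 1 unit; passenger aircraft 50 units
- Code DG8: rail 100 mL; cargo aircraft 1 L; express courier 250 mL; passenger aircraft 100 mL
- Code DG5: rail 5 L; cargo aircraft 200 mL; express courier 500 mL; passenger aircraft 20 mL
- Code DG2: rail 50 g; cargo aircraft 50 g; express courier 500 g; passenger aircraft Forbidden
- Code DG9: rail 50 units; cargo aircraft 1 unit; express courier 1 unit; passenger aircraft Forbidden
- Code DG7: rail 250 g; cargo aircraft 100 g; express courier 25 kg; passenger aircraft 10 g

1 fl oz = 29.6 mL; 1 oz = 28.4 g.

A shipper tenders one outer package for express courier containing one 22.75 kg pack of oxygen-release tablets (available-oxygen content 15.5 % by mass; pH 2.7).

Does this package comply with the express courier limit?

With available-oxygen content 15.5 % by mass (> 8.5 % by mass), the oxygen-release tablets fall in Code DG7.
Code DG7 quantity: 22.75 kg.
That is within the Code DG7 express courier limit of 25 kg.

Yes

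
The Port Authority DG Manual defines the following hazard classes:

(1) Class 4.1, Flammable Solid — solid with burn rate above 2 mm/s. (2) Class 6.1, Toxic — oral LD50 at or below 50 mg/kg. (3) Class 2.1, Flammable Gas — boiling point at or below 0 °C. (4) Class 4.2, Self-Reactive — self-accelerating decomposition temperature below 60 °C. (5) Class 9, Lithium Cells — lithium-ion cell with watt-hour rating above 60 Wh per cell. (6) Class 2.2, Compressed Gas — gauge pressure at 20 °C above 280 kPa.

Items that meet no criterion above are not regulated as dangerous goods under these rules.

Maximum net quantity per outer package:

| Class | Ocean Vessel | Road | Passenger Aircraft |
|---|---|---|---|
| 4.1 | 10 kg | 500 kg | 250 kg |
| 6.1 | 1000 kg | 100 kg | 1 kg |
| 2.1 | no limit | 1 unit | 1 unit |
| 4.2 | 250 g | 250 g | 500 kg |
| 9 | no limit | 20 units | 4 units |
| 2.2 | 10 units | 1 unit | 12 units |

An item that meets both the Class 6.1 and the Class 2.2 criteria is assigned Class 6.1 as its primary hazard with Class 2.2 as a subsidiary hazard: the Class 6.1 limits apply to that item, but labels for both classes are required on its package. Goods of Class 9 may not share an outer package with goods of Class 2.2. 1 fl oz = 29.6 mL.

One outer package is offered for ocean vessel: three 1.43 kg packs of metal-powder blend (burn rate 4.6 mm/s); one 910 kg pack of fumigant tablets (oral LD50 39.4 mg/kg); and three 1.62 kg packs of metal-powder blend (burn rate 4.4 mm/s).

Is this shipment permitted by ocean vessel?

Burn rate 4.6 mm/s meets the Class 4.1 criterion (Flammable Solid), so the metal-powder blend is Class 4.1.
Oral LD50 39.4 mg/kg meets the Class 6.1 criterion (Toxic), so the fumigant tablets are Class 6.1.
With burn rate 4.4 mm/s (> 2 mm/s), the metal-powder blend falls in Class 4.1.
Total Class 4.1: (three 1.43 kg packs = 4.29 kg) + (three 1.62 kg packs = 4.86 kg) = 9.15 kg.
9.15 kg is within the ocean vessel limit of 10 kg for Class 4.1.
Class 6.1 quantity: 910 kg.
910 kg is within the ocean vessel limit of 1000 kg for Class 6.1.
The segregation rule (Class 9 with Class 2.2) does not apply to Class 4.1 with Class 6.1.
Every hazard class is within its ocean vessel limit and no segregation rule is violated.

Yes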